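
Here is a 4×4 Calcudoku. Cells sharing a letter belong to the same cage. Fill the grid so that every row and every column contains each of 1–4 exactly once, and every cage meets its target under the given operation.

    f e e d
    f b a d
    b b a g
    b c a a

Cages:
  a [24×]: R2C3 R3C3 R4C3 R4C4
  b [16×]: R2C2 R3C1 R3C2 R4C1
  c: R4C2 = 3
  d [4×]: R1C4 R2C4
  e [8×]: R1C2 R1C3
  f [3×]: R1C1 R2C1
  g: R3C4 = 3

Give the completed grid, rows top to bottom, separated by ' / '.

3 4 2 1 / 1 2 3 4 / 2 1 4 3 / 4 3 1 2

Cage g is given, leaving R3C4 = 3.
C is a freebie; hence R4C2 = 3.
Cage a needs product 24, so R2C3 = 3.
Cage f's pair has product 3, which forces R1C1 = 3.
Row 2 already has 3; hence R2C1 = 1.
Row 2 now contains 1; hence R2C4 = 4.
Column 4 already has 4, which forces R1C4 = 1.
4 is placed in row 2, so R2C2 = 2.
The 4 cells of cage b must have product 16, leaving R3C2 = 1.
1 is placed in column 4; hence R4C4 = 2.
Column 2 already has 2, which forces R1C2 = 4.
The two cells of cage e must have product 8, leaving R1C3 = 2.
Cage b has product 16, so R3C1 = 2.
Cage a has product 24, which forces R3C3 = 4.
Row 4 already has 2; hence R4C1 = 4.
Cage a needs product 24, so R4C3 = 1.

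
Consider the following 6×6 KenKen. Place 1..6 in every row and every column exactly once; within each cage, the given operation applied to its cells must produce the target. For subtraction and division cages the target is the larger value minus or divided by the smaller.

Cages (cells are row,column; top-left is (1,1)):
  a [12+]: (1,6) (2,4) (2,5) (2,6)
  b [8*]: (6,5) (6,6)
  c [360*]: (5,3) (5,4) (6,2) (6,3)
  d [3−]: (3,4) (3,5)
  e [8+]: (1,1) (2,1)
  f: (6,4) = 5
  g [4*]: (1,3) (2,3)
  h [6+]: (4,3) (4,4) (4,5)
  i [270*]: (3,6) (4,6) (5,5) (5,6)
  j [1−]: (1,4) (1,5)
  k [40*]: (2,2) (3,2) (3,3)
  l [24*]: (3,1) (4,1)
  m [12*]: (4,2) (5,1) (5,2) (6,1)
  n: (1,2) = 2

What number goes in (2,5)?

6

Cage n is a single given cell; hence (1,2) = 2.
Cage i has product 270, so (5,5) = 3.
Cage f is given, leaving (6,4) = 5.
Cage k has product 40, leaving (3,3) = 2.
The 4 cells of cage c must have product 360, which forces (5,3) = 5.
Row 5 now contains 5, leaving (5,6) = 6.
Row 5 now contains 6, leaving (5,4) = 4.
The 4 cells of cage m must have product 12, which forces (4,2) = 6.
Cage m needs product 12, leaving (5,1) = 2.
Row 5 now contains 4; hence (5,2) = 1.
Cage m has product 12, so (6,1) = 1.
Column 2 now contains 6; hence (6,2) = 3.
Row 6 already has 3, leaving (6,3) = 6.
The two cells of cage l must have product 24, so (3,1) = 6.
6 is placed in row 3, which forces (3,5) = 4.
Row 4 already has 6, leaving (4,1) = 4.
4 is placed in column 5, leaving (6,5) = 2.
Row 6 now contains 2, which forces (6,6) = 4.
The two cells of cage j must have difference 1, leaving (1,4) = 6.
4 is placed in column 5, leaving (1,5) = 5.
Cage k needs product 40, so (2,2) = 4.
Row 2 now contains 4; hence (2,3) = 1.
1 is placed in row 2, which forces (2,5) = 6.
Row 3 already has 4, leaving (3,2) = 5.
The two cells of cage d must have difference 3, so (3,4) = 1.
Row 3 already has 5, so (3,6) = 3.
The 3 cells of cage h must have sum 6, which forces (4,3) = 3.
The 3 cells of cage h must have sum 6, so (4,4) = 2.
Column 5 already has 2, which forces (4,5) = 1.
Column 6 now contains 3, leaving (4,6) = 5.
5 is placed in row 1, leaving (1,1) = 3.
Column 3 now contains 1, which forces (1,3) = 4.
Column 6 now contains 3, leaving (1,6) = 1.
The two cells of cage e must have sum 8, leaving (2,1) = 5.
Column 4 now contains 2, which forces (2,4) = 3.
5 is placed in column 6, leaving (2,6) = 2.
The full grid is 3 2 4 6 5 1 / 5 4 1 3 6 2 / 6 5 2 1 4 3 / 4 6 3 2 1 5 / 2 1 5 4 3 6 / 1 3 6 5 2 4.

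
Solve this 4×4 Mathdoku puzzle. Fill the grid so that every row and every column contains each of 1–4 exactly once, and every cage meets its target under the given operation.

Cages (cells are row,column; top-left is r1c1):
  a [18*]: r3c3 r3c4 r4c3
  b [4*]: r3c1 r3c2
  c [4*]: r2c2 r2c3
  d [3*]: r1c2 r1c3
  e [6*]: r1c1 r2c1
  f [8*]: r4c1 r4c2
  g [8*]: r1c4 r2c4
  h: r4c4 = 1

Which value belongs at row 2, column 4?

Cage a has product 18; hence r3c3 = 2.
Cage a has product 18, which forces r3c4 = 3.
The 3 cells of cage a must have product 18, which forces r4c3 = 3.
Cage h is given, which forces r4c4 = 1.
Cage d's pair has product 3, leaving r1c2 = 3.
Column 3 already has 3, leaving r1c3 = 1.
1 is placed in column 3, leaving r2c3 = 4.
4 is placed in row 2, so r2c4 = 2.
Row 1 now contains 3; hence r1c1 = 2.
Column 4 already has 2; hence r1c4 = 4.
2 is placed in row 2; hence r2c1 = 3.
4 is placed in row 2; hence r2c2 = 1.
Column 2 now contains 1, which forces r3c2 = 4.
Column 1 now contains 2, leaving r4c1 = 4.
Column 2 already has 4, leaving r4c2 = 2.
4 is placed in row 3, which forces r3c1 = 1.
The full grid is 2 3 1 4 / 3 1 4 2 / 1 4 2 3 / 4 2 3 1.

2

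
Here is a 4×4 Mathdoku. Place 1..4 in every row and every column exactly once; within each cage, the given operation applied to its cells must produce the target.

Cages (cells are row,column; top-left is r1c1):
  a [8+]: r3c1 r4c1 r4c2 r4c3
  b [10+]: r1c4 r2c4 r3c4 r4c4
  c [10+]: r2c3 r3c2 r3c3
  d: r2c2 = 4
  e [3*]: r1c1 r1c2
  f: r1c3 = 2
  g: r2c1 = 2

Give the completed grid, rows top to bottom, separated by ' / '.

Cage f is a single given cell, which forces r1c3 = 2.
Cage g is given, leaving r2c1 = 2.
D is a freebie, which forces r2c2 = 4.
Row 2 now contains 4; hence r2c3 = 3.
3 is placed in row 2; hence r2c4 = 1.
Column 1 already has 2, leaving r3c1 = 1.
Column 2 already has 4; hence r3c2 = 3.
Column 3 already has 2, leaving r3c3 = 4.
Row 3 already has 4; hence r3c4 = 2.
Column 3 now contains 4, so r4c3 = 1.
Column 1 already has 1, so r1c1 = 3.
Column 2 now contains 3; hence r1c2 = 1.
3 is placed in row 1; hence r1c4 = 4.
Cage a needs sum 8; hence r4c1 = 4.
Row 4 now contains 1, leaving r4c2 = 2.
Column 4 now contains 4, which forces r4c4 = 3.

3 1 2 4 / 2 4 3 1 / 1 3 4 2 / 4 2 1 3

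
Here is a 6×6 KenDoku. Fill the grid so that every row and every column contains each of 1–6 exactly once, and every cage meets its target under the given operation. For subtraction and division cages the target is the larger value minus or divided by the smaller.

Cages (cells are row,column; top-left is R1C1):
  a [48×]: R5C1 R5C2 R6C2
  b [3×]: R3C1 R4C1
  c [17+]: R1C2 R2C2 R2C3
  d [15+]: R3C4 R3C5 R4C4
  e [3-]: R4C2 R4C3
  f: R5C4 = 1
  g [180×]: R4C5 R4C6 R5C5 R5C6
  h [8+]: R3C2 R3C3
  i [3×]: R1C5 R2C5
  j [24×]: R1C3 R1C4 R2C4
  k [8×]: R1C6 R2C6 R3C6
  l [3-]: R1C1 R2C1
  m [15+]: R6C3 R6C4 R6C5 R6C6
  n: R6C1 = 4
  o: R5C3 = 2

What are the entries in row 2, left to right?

2 5 6 4 3 1

Cage c has sum 17, leaving R1C2 = 6.
Cage c needs sum 17, leaving R2C2 = 5.
Cage c has sum 17; hence R2C3 = 6.
Cage o is a single given cell, leaving R5C3 = 2.
Cage f is given, so R5C4 = 1.
Cage n is given, which forces R6C1 = 4.
4 is placed in row 6, leaving R6C2 = 2.
The two cells of cage l must have difference 3; hence R1C1 = 5.
Cage l needs two cells with difference 3, so R2C1 = 2.
Column 2 now contains 2, leaving R3C2 = 3.
The two cells of cage h must have sum 8, leaving R3C3 = 5.
4 is placed in column 1, leaving R5C1 = 6.
Cage a needs product 48, leaving R5C2 = 4.
Cage j has product 24, leaving R1C4 = 2.
Row 3 already has 3, leaving R3C1 = 1.
Cage b needs two cells with product 3, so R4C1 = 3.
4 is placed in column 2, which forces R4C2 = 1.
Cage e needs two cells with difference 3, which forces R4C3 = 4.
Cage d has sum 15; hence R4C4 = 5.
Column 3 already has 4, so R1C3 = 3.
3 is placed in row 1, leaving R1C5 = 1.
Row 1 already has 1, leaving R1C6 = 4.
Cage j needs product 24, leaving R2C4 = 4.
Column 5 already has 1; hence R2C5 = 3.
4 is placed in column 6, which forces R2C6 = 1.
Column 4 already has 4, which forces R3C4 = 6.
Row 3 already has 6, which forces R3C5 = 4.
Cage k has product 8, which forces R3C6 = 2.
2 is placed in column 6, leaving R4C6 = 6.
Column 5 now contains 3; hence R5C5 = 5.
5 is placed in row 5, leaving R5C6 = 3.
3 is placed in column 3; hence R6C3 = 1.
Column 4 now contains 6, so R6C4 = 3.
Column 5 already has 5, so R6C5 = 6.
Column 6 already has 3; hence R6C6 = 5.
Row 4 now contains 6; hence R4C5 = 2.
The full grid is 5 6 3 2 1 4 / 2 5 6 4 3 1 / 1 3 5 6 4 2 / 3 1 4 5 2 6 / 6 4 2 1 5 3 / 4 2 1 3 6 5.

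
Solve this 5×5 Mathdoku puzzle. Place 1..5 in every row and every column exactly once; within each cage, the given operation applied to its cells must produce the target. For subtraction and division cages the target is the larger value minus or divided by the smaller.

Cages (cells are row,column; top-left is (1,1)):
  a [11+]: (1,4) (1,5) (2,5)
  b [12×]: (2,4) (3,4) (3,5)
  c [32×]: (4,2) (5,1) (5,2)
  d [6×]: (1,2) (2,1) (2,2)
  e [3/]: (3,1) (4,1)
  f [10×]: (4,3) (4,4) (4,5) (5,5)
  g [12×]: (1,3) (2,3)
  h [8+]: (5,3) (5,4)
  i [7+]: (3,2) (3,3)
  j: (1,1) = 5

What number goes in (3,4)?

4

J is a freebie, leaving (1,1) = 5.
The 3 cells of cage c must have product 32, leaving (4,2) = 4.
Cage c needs product 32, leaving (5,1) = 4.
Cage c needs product 32, leaving (5,2) = 2.
Cage f needs product 10; hence (5,5) = 1.
Cage d has product 6, which forces (2,1) = 2.
Row 1 needs a 1, and only (1,2) is open for it.
1 is placed in column 2, which forces (2,2) = 3.
Row 2 now contains 3, leaving (2,3) = 4.
Row 2 now contains 4, so (2,4) = 1.
Row 2 now contains 4; hence (2,5) = 5.
3 is placed in column 2, which forces (3,2) = 5.
Column 3 already has 4, which forces (3,3) = 2.
Column 5 already has 5, which forces (4,5) = 2.
Column 3 already has 4, so (1,3) = 3.
The 3 cells of cage a must have sum 11; hence (1,4) = 2.
The 3 cells of cage a must have sum 11, which forces (1,5) = 4.
Column 5 now contains 4, which forces (3,5) = 3.
The 4 cells of cage f must have product 10, which forces (4,3) = 1.
Row 4 already has 2, leaving (4,4) = 5.
Column 3 now contains 3, so (5,3) = 5.
Column 4 now contains 5; hence (5,4) = 3.
Row 3 already has 3, leaving (3,1) = 1.
Row 3 already has 3, leaving (3,4) = 4.
1 is placed in row 4, leaving (4,1) = 3.
Completed grid: 5 1 3 2 4 / 2 3 4 1 5 / 1 5 2 4 3 / 3 4 1 5 2 / 4 2 5 3 1.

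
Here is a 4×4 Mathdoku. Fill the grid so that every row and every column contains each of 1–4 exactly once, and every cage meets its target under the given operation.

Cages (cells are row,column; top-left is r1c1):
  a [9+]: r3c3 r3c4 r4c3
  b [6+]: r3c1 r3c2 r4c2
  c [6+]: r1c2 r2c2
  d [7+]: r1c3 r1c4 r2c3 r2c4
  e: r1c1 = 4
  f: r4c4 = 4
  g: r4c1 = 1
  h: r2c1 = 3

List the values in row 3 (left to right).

Cage e is a single given cell, which forces r1c1 = 4.
4 is placed in row 1, leaving r1c2 = 2.
Cage h is a single given cell, leaving r2c1 = 3.
2 is placed in column 2, so r2c2 = 4.
Cage g is given, which forces r4c1 = 1.
Row 4 now contains 1, so r4c2 = 3.
Cage f is a single given cell, leaving r4c4 = 4.
Column 1 now contains 1; hence r3c1 = 2.
3 is placed in column 2, so r3c2 = 1.
Cage a needs sum 9, so r3c3 = 4.
Cage a needs sum 9, so r3c4 = 3.
Row 4 now contains 4, leaving r4c3 = 2.
The 4 cells of cage d must have sum 7, so r1c3 = 3.
Column 4 already has 3, leaving r1c4 = 1.
Column 3 now contains 2, so r2c3 = 1.
Cage d needs sum 7, leaving r2c4 = 2.
Filled in: 4 2 3 1 / 3 4 1 2 / 2 1 4 3 / 1 3 2 4.

2 1 4 3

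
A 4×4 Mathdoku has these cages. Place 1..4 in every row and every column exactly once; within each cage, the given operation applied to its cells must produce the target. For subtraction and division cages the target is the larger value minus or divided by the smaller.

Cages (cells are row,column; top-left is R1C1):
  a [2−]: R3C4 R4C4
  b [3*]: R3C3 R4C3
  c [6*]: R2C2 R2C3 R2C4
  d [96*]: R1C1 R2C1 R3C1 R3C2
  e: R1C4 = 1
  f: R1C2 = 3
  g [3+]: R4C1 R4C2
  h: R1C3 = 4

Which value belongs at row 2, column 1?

4

Cage f is a single given cell, leaving R1C2 = 3.
H is a freebie, which forces R1C3 = 4.
Cage e is a single given cell, which forces R1C4 = 1.
Cage d has product 96, leaving R3C2 = 4.
Row 1 already has 4, so R1C1 = 2.
The 4 cells of cage d must have product 96, which forces R2C1 = 4.
Cage d has product 96, so R3C1 = 3.
Row 3 already has 3, leaving R3C3 = 1.
Cage a's pair has difference 2; hence R3C4 = 2.
Column 1 now contains 2; hence R4C1 = 1.
Row 4 already has 1; hence R4C2 = 2.
Column 3 now contains 1, so R4C3 = 3.
Cage a needs two cells with difference 2, leaving R4C4 = 4.
Column 2 now contains 2; hence R2C2 = 1.
Column 3 now contains 3, leaving R2C3 = 2.
Column 4 already has 2, which forces R2C4 = 3.
Filled in: 2 3 4 1 / 4 1 2 3 / 3 4 1 2 / 1 2 3 4.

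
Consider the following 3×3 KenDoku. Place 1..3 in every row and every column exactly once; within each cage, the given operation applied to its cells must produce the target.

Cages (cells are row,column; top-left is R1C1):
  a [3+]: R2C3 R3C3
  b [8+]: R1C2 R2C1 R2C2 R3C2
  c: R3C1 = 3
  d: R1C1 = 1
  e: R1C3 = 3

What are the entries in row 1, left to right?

1 2 3

D is a freebie, so R1C1 = 1.
E is a freebie, which forces R1C3 = 3.
Cage b has sum 8, so R2C1 = 2.
Row 2 already has 2, leaving R2C3 = 1.
C is a freebie, so R3C1 = 3.
Column 3 already has 1; hence R3C3 = 2.
Row 1 already has 3, which forces R1C2 = 2.
Row 2 now contains 1, so R2C2 = 3.
2 is placed in row 3, which forces R3C2 = 1.
The full grid is 1 2 3 / 2 3 1 / 3 1 2.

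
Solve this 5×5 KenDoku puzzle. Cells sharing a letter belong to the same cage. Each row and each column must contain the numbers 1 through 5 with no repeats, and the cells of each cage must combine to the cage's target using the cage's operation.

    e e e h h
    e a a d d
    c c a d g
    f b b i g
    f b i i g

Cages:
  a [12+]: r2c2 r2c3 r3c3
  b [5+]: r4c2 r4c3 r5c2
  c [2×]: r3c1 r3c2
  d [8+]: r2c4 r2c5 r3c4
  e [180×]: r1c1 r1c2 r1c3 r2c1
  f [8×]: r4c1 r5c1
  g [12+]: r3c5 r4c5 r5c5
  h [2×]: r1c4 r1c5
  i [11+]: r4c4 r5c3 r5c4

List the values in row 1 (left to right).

5 4 3 1 2

The 4 cells of cage e must have product 180; hence r2c1 = 3.
The only place for 4 in row 3 is r3c5.
Column 1 needs a 1, and only r3c1 is open for it.
Row 3 already has 1, which forces r3c2 = 2.
Column 2 already has 2, leaving r5c2 = 1.
Column 2 now contains 1; hence r4c2 = 3.
Cage b has sum 5, leaving r4c3 = 1.
Row 4 now contains 3, which forces r4c5 = 5.
Column 5 already has 5, so r5c5 = 3.
Cage e needs product 180, which forces r1c3 = 3.
Column 3 now contains 3, so r3c3 = 5.
Row 3 now contains 5, leaving r3c4 = 3.
Cage a needs sum 12, which forces r2c2 = 5.
Cage a needs sum 12, which forces r2c3 = 2.
Cage d needs sum 8, leaving r2c4 = 4.
The 3 cells of cage d must have sum 8, which forces r2c5 = 1.
Column 4 now contains 4; hence r4c4 = 2.
Column 3 now contains 2; hence r5c3 = 4.
Cage i needs sum 11, leaving r5c4 = 5.
Cage e needs product 180; hence r1c1 = 5.
Column 2 now contains 5, so r1c2 = 4.
Column 4 already has 2, so r1c4 = 1.
Column 5 now contains 1, so r1c5 = 2.
Row 4 already has 2, which forces r4c1 = 4.
Row 5 already has 4, leaving r5c1 = 2.
Completed grid: 5 4 3 1 2 / 3 5 2 4 1 / 1 2 5 3 4 / 4 3 1 2 5 / 2 1 4 5 3.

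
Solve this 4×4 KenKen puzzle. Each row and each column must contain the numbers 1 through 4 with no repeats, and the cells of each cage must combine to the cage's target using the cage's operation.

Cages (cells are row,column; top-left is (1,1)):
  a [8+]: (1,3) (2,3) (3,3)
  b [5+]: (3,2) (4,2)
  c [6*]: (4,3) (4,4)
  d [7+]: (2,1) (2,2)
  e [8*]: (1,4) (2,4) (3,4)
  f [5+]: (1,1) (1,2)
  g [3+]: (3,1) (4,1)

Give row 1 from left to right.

3 2 4 1

The only place for 2 in row 2 is (2,4).
Cage c's pair has product 6, which forces (4,3) = 2.
Column 4 already has 2, so (4,4) = 3.
Cage g's pair has sum 3; hence (3,1) = 2.
Row 4 already has 2, leaving (4,1) = 1.
Row 4 now contains 1, leaving (4,2) = 4.
Cage d needs two cells with sum 7, which forces (2,1) = 4.
4 is placed in column 2, leaving (2,2) = 3.
Row 2 now contains 3, so (2,3) = 1.
4 is placed in column 2, so (3,2) = 1.
1 is placed in row 3; hence (3,4) = 4.
Column 1 now contains 4, leaving (1,1) = 3.
1 is placed in column 2, so (1,2) = 2.
The 3 cells of cage a must have sum 8; hence (1,3) = 4.
Column 4 already has 4, which forces (1,4) = 1.
4 is placed in row 3, so (3,3) = 3.
Filled in: 3 2 4 1 / 4 3 1 2 / 2 1 3 4 / 1 4 2 3.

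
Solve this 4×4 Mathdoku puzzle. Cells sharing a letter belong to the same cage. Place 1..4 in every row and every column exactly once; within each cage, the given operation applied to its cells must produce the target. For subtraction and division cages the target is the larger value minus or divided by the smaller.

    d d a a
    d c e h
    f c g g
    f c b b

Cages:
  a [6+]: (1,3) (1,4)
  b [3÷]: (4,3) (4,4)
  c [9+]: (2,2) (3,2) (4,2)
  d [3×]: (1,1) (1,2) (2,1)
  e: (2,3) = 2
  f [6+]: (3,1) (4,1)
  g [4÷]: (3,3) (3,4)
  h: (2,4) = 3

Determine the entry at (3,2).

Cage d needs product 3, which forces (1,1) = 3.
Cage d has product 3, leaving (1,2) = 1.
Cage d needs product 3; hence (2,1) = 1.
E is a freebie, leaving (2,3) = 2.
Cage h is a single given cell; hence (2,4) = 3.
Column 4 already has 3, so (4,4) = 1.
2 is placed in column 3; hence (1,3) = 4.
The two cells of cage a must have sum 6; hence (1,4) = 2.
Row 2 already has 3, leaving (2,2) = 4.
The two cells of cage g must have quotient 4; hence (3,3) = 1.
Column 4 already has 1, which forces (3,4) = 4.
1 is placed in row 4, so (4,3) = 3.
4 is placed in row 3, which forces (3,1) = 2.
Cage c has sum 9, so (3,2) = 3.
The two cells of cage f must have sum 6, leaving (4,1) = 4.
3 is placed in row 4, which forces (4,2) = 2.
Filled in: 3 1 4 2 / 1 4 2 3 / 2 3 1 4 / 4 2 3 1.

3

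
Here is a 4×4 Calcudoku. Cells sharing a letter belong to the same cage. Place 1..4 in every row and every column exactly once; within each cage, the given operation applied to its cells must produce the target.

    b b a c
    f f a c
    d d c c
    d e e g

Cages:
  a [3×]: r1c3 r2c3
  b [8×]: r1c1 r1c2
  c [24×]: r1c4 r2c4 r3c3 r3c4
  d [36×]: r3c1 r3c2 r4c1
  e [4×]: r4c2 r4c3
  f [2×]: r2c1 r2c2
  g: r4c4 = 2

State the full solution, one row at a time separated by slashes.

Cage d needs product 36, so r3c1 = 4.
Cage d has product 36, so r3c2 = 3.
Cage d has product 36, so r4c1 = 3.
Cage g is a single given cell, leaving r4c4 = 2.
4 is placed in column 1, so r1c1 = 2.
The two cells of cage b must have product 8, leaving r1c2 = 4.
4 is placed in row 1, leaving r1c4 = 3.
Column 1 already has 2, which forces r2c1 = 1.
Row 2 now contains 1, which forces r2c2 = 2.
Row 2 now contains 1, leaving r2c3 = 3.
3 is placed in column 4, so r2c4 = 4.
The 4 cells of cage c must have product 24, which forces r3c3 = 2.
2 is placed in column 4, so r3c4 = 1.
Column 2 now contains 4, so r4c2 = 1.
Row 4 already has 1, leaving r4c3 = 4.
Row 1 already has 3, which forces r1c3 = 1.

2 4 1 3 / 1 2 3 4 / 4 3 2 1 / 3 1 4 2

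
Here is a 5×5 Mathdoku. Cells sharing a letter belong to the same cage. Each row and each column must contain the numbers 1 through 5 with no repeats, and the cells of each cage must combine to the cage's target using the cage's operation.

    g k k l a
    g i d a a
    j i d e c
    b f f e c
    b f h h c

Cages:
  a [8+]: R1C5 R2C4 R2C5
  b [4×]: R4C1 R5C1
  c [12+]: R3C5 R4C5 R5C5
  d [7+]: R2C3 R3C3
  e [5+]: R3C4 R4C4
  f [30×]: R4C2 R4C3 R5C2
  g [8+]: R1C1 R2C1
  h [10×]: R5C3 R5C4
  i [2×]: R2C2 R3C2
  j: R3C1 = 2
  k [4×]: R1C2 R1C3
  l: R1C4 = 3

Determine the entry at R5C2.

3

Cage l is a single given cell, leaving R1C4 = 3.
J is a freebie; hence R3C1 = 2.
Row 3 now contains 2, which forces R3C2 = 1.
1 is placed in row 3, which forces R3C4 = 4.
Row 1 now contains 3; hence R1C1 = 5.
Column 2 already has 1, leaving R1C2 = 4.
The two cells of cage k must have product 4; hence R1C3 = 1.
Row 1 already has 1, leaving R1C5 = 2.
Cage g needs two cells with sum 8, leaving R2C1 = 3.
Column 2 already has 1; hence R2C2 = 2.
2 is placed in row 2; hence R2C3 = 4.
Cage e needs two cells with sum 5, which forces R4C4 = 1.
1 is placed in column 4, which forces R2C4 = 5.
Cage a has sum 8; hence R2C5 = 1.
Cage d's pair has sum 7, so R3C3 = 3.
Row 3 already has 3, which forces R3C5 = 5.
Row 4 already has 1, so R4C1 = 4.
Cage f needs product 30; hence R4C3 = 2.
4 is placed in row 4, leaving R4C5 = 3.
The two cells of cage b must have product 4; hence R5C1 = 1.
2 is placed in column 3; hence R5C3 = 5.
Column 4 already has 5; hence R5C4 = 2.
Column 5 already has 3, which forces R5C5 = 4.
Row 4 already has 3, leaving R4C2 = 5.
5 is placed in row 5; hence R5C2 = 3.
Filled in: 5 4 1 3 2 / 3 2 4 5 1 / 2 1 3 4 5 / 4 5 2 1 3 / 1 3 5 2 4.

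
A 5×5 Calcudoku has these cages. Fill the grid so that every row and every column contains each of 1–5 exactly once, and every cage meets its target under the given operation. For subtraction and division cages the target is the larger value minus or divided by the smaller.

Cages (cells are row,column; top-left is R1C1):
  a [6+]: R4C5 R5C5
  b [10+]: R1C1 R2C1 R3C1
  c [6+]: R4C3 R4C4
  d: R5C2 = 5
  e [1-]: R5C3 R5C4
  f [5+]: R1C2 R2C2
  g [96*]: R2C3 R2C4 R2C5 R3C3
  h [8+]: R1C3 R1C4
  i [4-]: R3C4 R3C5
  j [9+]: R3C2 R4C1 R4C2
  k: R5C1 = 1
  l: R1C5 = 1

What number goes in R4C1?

Cage l is a single given cell, which forces R1C5 = 1.
Cage g needs product 96; hence R3C3 = 4.
Column 5 now contains 1, which forces R3C5 = 5.
Cage k is a single given cell, which forces R5C1 = 1.
Cage d is a single given cell, which forces R5C2 = 5.
Row 3 already has 5; hence R3C4 = 1.
Row 1 needs a 4, and only R1C2 is open for it.
Cage f needs two cells with sum 5, leaving R2C2 = 1.
Cage j has sum 9, which forces R4C1 = 4.
Row 4 already has 4, leaving R4C4 = 5.
Row 4 already has 4, so R4C5 = 2.
Column 5 now contains 2, which forces R5C5 = 4.
The two cells of cage h must have sum 8, so R1C3 = 5.
Column 4 now contains 5; hence R1C4 = 3.
Cage g needs product 96, so R2C3 = 2.
The 4 cells of cage g must have product 96, so R2C4 = 4.
4 is placed in column 5, so R2C5 = 3.
Cage j needs sum 9, so R3C2 = 2.
Row 4 now contains 2, which forces R4C2 = 3.
Row 4 now contains 2; hence R4C3 = 1.
2 is placed in column 3, which forces R5C3 = 3.
3 is placed in column 4, which forces R5C4 = 2.
Row 1 already has 3; hence R1C1 = 2.
3 is placed in row 2, leaving R2C1 = 5.
Row 3 now contains 2; hence R3C1 = 3.
The full grid is 2 4 5 3 1 / 5 1 2 4 3 / 3 2 4 1 5 / 4 3 1 5 2 / 1 5 3 2 4.

4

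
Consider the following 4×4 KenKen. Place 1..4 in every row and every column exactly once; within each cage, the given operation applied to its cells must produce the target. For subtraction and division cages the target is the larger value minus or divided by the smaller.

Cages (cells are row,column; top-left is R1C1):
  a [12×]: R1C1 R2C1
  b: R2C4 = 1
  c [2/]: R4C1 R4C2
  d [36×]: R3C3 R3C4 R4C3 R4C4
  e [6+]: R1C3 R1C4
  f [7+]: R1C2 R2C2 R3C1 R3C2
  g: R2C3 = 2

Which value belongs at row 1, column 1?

3

Cage g is a single given cell, leaving R2C3 = 2.
B is a freebie, so R2C4 = 1.
The 4 cells of cage f must have sum 7, so R3C1 = 1.
Cage f has sum 7, leaving R1C2 = 1.
Column 3 already has 2, so R1C3 = 4.
Cage e's pair has sum 6; hence R1C4 = 2.
1 is placed in row 2, leaving R2C2 = 3.
Cage f has sum 7, leaving R3C2 = 2.
Cage d needs product 36, so R3C3 = 3.
Cage d needs product 36, which forces R3C4 = 4.
2 is placed in column 2; hence R4C2 = 4.
The 4 cells of cage d must have product 36, which forces R4C3 = 1.
Cage d has product 36, so R4C4 = 3.
Row 1 now contains 4; hence R1C1 = 3.
Row 2 already has 3, which forces R2C1 = 4.
Row 4 already has 4, leaving R4C1 = 2.
Filled in: 3 1 4 2 / 4 3 2 1 / 1 2 3 4 / 2 4 1 3.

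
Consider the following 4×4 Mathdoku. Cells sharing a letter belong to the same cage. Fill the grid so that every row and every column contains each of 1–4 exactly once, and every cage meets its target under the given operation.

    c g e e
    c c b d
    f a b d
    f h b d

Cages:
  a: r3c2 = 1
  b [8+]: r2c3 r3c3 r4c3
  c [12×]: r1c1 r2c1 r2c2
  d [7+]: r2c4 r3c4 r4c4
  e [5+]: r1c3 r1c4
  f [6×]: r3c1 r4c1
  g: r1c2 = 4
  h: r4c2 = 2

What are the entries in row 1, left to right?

1 4 2 3

Cage g is a single given cell, which forces r1c2 = 4.
Cage a is given, which forces r3c2 = 1.
Cage h is given, so r4c2 = 2.
The 3 cells of cage c must have product 12, so r1c1 = 1.
Cage c needs product 12, which forces r2c1 = 4.
Column 2 already has 2; hence r2c2 = 3.
Row 2 now contains 3; hence r2c3 = 1.
1 is placed in row 2, which forces r2c4 = 2.
The two cells of cage f must have product 6, so r3c1 = 2.
Column 4 already has 2, which forces r3c4 = 4.
Row 4 now contains 2, which forces r4c1 = 3.
Row 4 already has 3; hence r4c3 = 4.
4 is placed in column 4, so r4c4 = 1.
The two cells of cage e must have sum 5, so r1c3 = 2.
Column 4 already has 2, so r1c4 = 3.
Row 3 now contains 4, which forces r3c3 = 3.
Completed grid: 1 4 2 3 / 4 3 1 2 / 2 1 3 4 / 3 2 4 1.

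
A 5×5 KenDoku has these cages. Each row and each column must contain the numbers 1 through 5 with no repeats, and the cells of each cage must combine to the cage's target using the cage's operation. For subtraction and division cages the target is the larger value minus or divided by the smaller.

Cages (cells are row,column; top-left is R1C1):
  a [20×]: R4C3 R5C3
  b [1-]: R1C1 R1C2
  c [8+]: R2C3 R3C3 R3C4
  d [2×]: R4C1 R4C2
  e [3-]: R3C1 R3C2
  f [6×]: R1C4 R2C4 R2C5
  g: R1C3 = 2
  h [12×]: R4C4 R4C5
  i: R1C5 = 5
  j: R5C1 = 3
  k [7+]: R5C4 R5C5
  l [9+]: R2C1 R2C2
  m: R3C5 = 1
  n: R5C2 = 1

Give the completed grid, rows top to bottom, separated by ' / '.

G is a freebie, so R1C3 = 2.
Cage i is a single given cell; hence R1C5 = 5.
Cage m is a single given cell, so R3C5 = 1.
J is a freebie, leaving R5C1 = 3.
Cage n is a single given cell, which forces R5C2 = 1.
Cage b needs two cells with difference 1, which forces R1C1 = 4.
The two cells of cage b must have difference 1, which forces R1C2 = 3.
Row 1 now contains 3, so R1C4 = 1.
Column 1 already has 4, so R2C1 = 5.
5 is placed in row 2; hence R2C2 = 4.
Cage c has sum 8, leaving R2C3 = 1.
Column 1 now contains 5, leaving R3C1 = 2.
Row 3 now contains 2, leaving R3C2 = 5.
Cage d needs two cells with product 2, which forces R4C1 = 1.
Column 2 now contains 1, leaving R4C2 = 2.
The two cells of cage k must have sum 7; hence R5C4 = 5.
The two cells of cage k must have sum 7, which forces R5C5 = 2.
The 3 cells of cage f must have product 6, so R2C4 = 2.
Column 5 already has 2; hence R2C5 = 3.
The two cells of cage a must have product 20, so R4C3 = 5.
Column 5 already has 3; hence R4C5 = 4.
Row 5 now contains 5, so R5C3 = 4.
4 is placed in column 3; hence R3C3 = 3.
Cage c needs sum 8, so R3C4 = 4.
Row 4 already has 4, leaving R4C4 = 3.

4 3 2 1 5 / 5 4 1 2 3 / 2 5 3 4 1 / 1 2 5 3 4 / 3 1 4 5 2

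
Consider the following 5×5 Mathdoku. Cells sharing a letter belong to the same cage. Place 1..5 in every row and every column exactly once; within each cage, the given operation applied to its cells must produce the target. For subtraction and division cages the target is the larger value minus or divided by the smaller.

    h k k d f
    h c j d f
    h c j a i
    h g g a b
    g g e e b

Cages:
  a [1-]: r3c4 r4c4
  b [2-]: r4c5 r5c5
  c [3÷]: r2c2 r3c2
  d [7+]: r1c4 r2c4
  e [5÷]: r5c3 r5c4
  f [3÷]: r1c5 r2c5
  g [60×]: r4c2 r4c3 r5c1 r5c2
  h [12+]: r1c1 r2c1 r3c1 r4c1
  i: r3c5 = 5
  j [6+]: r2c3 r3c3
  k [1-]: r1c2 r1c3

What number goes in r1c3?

3

Cage i is given, so r3c5 = 5.
Column 1 needs a 3, and only r5c1 is open for it.
In column 3, 3 can only go at r1c3, so r1c3 = 3.
Row 1 now contains 3; hence r1c5 = 1.
Cage f's pair has quotient 3, which forces r2c5 = 3.
3 is placed in row 2; hence r2c2 = 1.
The two cells of cage c must have quotient 3, which forces r3c2 = 3.
Row 4 needs a 3, and only r4c4 is open for it.
The only place for 1 in column 4 is r5c4.
Row 5 now contains 1, which forces r5c3 = 5.
Cage g has product 60, which forces r4c2 = 5.
Row 3 needs a 1, and only r3c1 is open for it.
The only place for 1 in row 4 is r4c3.
Cage g has product 60; hence r5c2 = 4.
Row 5 now contains 4, so r5c5 = 2.
4 is placed in column 2; hence r1c2 = 2.
Row 1 now contains 2, so r1c4 = 5.
5 is placed in column 4, which forces r2c4 = 2.
Column 4 now contains 2; hence r3c4 = 4.
Column 5 now contains 2, leaving r4c5 = 4.
Row 1 now contains 5, so r1c1 = 4.
The 4 cells of cage h must have sum 12; hence r2c1 = 5.
2 is placed in row 2, which forces r2c3 = 4.
Row 3 now contains 4, which forces r3c3 = 2.
Row 4 now contains 4, so r4c1 = 2.
Filled in: 4 2 3 5 1 / 5 1 4 2 3 / 1 3 2 4 5 / 2 5 1 3 4 / 3 4 5 1 2.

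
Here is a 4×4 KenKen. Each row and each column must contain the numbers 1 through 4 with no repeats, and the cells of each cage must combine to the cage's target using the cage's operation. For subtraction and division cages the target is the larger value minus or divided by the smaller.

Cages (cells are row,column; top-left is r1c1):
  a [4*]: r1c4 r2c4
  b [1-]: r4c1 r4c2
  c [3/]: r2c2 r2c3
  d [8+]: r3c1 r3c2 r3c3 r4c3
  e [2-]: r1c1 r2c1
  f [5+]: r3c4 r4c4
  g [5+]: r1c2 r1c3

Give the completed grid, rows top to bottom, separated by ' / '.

4 3 2 1 / 2 1 3 4 / 1 2 4 3 / 3 4 1 2

Row 2 needs a 2, and only r2c1 is open for it.
Cage e needs two cells with difference 2, so r1c1 = 4.
4 is placed in row 1, so r1c4 = 1.
1 is placed in column 4, so r2c4 = 4.
In row 4, 4 can only go at r4c2, so r4c2 = 4.
4 is placed in column 2, so r3c2 = 2.
Row 3 already has 2; hence r3c4 = 3.
Cage b's pair has difference 1, leaving r4c1 = 3.
3 is placed in column 4, so r4c4 = 2.
Column 2 already has 2, leaving r1c2 = 3.
The two cells of cage g must have sum 5; hence r1c3 = 2.
Column 2 already has 3, which forces r2c2 = 1.
Row 2 already has 1, leaving r2c3 = 3.
3 is placed in row 3, leaving r3c1 = 1.
Cage d has sum 8; hence r3c3 = 4.
Row 4 now contains 2, leaving r4c3 = 1.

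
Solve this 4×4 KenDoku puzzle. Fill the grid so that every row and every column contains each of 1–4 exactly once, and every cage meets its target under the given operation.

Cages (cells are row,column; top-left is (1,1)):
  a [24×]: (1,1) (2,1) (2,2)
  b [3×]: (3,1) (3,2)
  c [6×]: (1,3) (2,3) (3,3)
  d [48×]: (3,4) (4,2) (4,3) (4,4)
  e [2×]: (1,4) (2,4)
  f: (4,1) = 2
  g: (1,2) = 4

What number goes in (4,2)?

Cage g is given, leaving (1,2) = 4.
F is a freebie; hence (4,1) = 2.
Column 1 already has 2, which forces (1,1) = 3.
The 3 cells of cage a must have product 24, so (2,1) = 4.
Cage a needs product 24; hence (2,2) = 2.
Row 2 already has 2, which forces (2,4) = 1.
Column 1 now contains 3, leaving (3,1) = 1.
Row 3 already has 1, so (3,2) = 3.
Row 3 already has 3; hence (3,3) = 2.
Cage d has product 48, so (3,4) = 4.
3 is placed in column 2, leaving (4,2) = 1.
Cage d has product 48, leaving (4,3) = 4.
1 is placed in column 4, leaving (4,4) = 3.
Column 3 now contains 2, leaving (1,3) = 1.
1 is placed in column 4; hence (1,4) = 2.
1 is placed in row 2, so (2,3) = 3.
Filled in: 3 4 1 2 / 4 2 3 1 / 1 3 2 4 / 2 1 4 3.

1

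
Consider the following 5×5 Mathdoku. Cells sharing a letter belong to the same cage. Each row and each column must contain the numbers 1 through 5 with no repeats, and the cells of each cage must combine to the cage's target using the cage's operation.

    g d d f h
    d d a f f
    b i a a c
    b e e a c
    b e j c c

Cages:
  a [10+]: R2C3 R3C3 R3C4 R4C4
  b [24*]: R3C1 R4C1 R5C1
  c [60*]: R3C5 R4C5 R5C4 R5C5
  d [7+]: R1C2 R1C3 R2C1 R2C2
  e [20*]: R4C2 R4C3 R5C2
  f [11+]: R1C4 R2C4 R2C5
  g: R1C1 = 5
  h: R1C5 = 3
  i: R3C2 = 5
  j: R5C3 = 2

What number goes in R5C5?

Cage g is given, so R1C1 = 5.
Cage h is given, which forces R1C5 = 3.
Cage i is given, which forces R3C2 = 5.
J is a freebie, leaving R5C3 = 2.
Cage d has sum 7, leaving R1C2 = 2.
Column 3 now contains 2, leaving R1C3 = 1.
Row 1 already has 2; hence R1C4 = 4.
Cage e needs product 20; hence R4C3 = 5.
The 4 cells of cage c must have product 60; hence R5C4 = 3.
3 is placed in row 5; hence R5C1 = 4.
4 is placed in row 5, leaving R5C2 = 1.
Cage c has product 60, so R5C5 = 5.
Cage d has sum 7; hence R2C1 = 1.
Column 2 already has 1, so R2C2 = 3.
Row 2 now contains 3, leaving R2C3 = 4.
The 3 cells of cage f must have sum 11, which forces R2C4 = 5.
Column 5 now contains 5; hence R2C5 = 2.
4 is placed in column 3, leaving R3C3 = 3.
Column 2 already has 1; hence R4C2 = 4.
Row 4 already has 4; hence R4C5 = 1.
Row 3 already has 3, so R3C1 = 2.
Cage a has sum 10, which forces R3C4 = 1.
1 is placed in column 5, leaving R3C5 = 4.
The 3 cells of cage b must have product 24, leaving R4C1 = 3.
1 is placed in row 4, so R4C4 = 2.
Filled in: 5 2 1 4 3 / 1 3 4 5 2 / 2 5 3 1 4 / 3 4 5 2 1 / 4 1 2 3 5.

5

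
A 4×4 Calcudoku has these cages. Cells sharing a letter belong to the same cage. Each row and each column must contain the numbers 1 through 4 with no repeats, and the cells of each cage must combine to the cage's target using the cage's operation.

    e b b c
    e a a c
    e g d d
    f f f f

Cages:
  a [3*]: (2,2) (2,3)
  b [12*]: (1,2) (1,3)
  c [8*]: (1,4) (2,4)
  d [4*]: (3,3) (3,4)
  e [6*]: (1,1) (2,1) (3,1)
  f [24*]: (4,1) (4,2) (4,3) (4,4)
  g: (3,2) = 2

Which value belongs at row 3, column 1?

Cage g is given, so (3,2) = 2.
The only place for 1 in row 1 is (1,1).
The 3 cells of cage e must have product 6, leaving (2,1) = 2.
2 is placed in row 2, leaving (2,4) = 4.
Column 1 already has 1; hence (3,1) = 3.
4 is placed in column 4, so (3,4) = 1.
Column 1 now contains 3; hence (4,1) = 4.
4 is placed in column 4; hence (1,4) = 2.
1 is placed in row 3, leaving (3,3) = 4.
Column 4 already has 2, which forces (4,4) = 3.
The two cells of cage b must have product 12, so (1,2) = 4.
Column 3 already has 4, so (1,3) = 3.
3 is placed in column 3, leaving (2,3) = 1.
Row 4 already has 3, so (4,2) = 1.
Cage f has product 24, leaving (4,3) = 2.
1 is placed in row 2; hence (2,2) = 3.
Filled in: 1 4 3 2 / 2 3 1 4 / 3 2 4 1 / 4 1 2 3.

3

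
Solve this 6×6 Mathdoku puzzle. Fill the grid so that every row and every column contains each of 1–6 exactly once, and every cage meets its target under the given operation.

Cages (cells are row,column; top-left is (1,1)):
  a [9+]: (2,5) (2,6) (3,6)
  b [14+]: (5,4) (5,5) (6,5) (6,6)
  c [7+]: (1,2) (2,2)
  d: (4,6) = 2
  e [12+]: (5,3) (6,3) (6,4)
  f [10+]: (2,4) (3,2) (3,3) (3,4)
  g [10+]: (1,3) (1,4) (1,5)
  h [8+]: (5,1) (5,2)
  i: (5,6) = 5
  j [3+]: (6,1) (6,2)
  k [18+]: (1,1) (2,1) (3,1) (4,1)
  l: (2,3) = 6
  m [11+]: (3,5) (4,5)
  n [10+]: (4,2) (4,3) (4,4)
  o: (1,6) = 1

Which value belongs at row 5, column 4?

Cage o is a single given cell, leaving (1,6) = 1.
L is a freebie, leaving (2,3) = 6.
Cage d is a single given cell, leaving (4,6) = 2.
Cage i is a single given cell, so (5,6) = 5.
Cage a needs sum 9, which forces (2,5) = 2.
In column 1, 1 can only go at (6,1), so (6,1) = 1.
Row 6 now contains 1, leaving (6,2) = 2.
Cage h needs two cells with sum 8, leaving (5,1) = 2.
2 is placed in column 2; hence (5,2) = 6.
In row 1, 6 can only go at (1,1), so (1,1) = 6.
In row 1, 4 can only go at (1,2), so (1,2) = 4.
Column 2 already has 4, which forces (2,2) = 3.
Row 2 already has 3; hence (2,6) = 4.
Column 6 now contains 4, so (3,6) = 3.
3 is placed in column 6, leaving (6,6) = 6.
4 is placed in row 2, so (2,1) = 5.
4 is placed in row 2, leaving (2,4) = 1.
Cage k needs sum 18; hence (3,1) = 4.
Cage f needs sum 10, so (3,2) = 1.
Cage f has sum 10; hence (3,3) = 2.
The 4 cells of cage f must have sum 10, which forces (3,4) = 6.
Row 3 already has 6, so (3,5) = 5.
Cage k needs sum 18, so (4,1) = 3.
Column 2 now contains 1, leaving (4,2) = 5.
Row 4 now contains 5, so (4,4) = 4.
5 is placed in column 5, leaving (4,5) = 6.
Column 4 now contains 4; hence (5,4) = 3.
Column 4 now contains 3, which forces (6,4) = 5.
The 3 cells of cage g must have sum 10, so (1,3) = 5.
Column 4 already has 5; hence (1,4) = 2.
5 is placed in column 5; hence (1,5) = 3.
4 is placed in row 4; hence (4,3) = 1.
Row 5 now contains 3; hence (5,3) = 4.
Cage b has sum 14, so (5,5) = 1.
Cage e has sum 12, leaving (6,3) = 3.
Cage b has sum 14, leaving (6,5) = 4.
Filled in: 6 4 5 2 3 1 / 5 3 6 1 2 4 / 4 1 2 6 5 3 / 3 5 1 4 6 2 / 2 6 4 3 1 5 / 1 2 3 5 4 6.

3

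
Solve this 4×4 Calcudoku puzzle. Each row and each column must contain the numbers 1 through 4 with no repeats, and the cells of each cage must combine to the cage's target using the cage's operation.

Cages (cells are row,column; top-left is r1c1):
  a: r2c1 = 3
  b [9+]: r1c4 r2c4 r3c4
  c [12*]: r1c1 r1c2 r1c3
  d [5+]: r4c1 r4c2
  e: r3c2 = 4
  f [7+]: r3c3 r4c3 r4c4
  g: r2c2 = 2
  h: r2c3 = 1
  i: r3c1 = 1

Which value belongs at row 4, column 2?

Cage a is given; hence r2c1 = 3.
Cage g is a single given cell, leaving r2c2 = 2.
H is a freebie, which forces r2c3 = 1.
Row 2 now contains 2, leaving r2c4 = 4.
Cage i is given, leaving r3c1 = 1.
Cage e is a single given cell, leaving r3c2 = 4.
Column 1 already has 1, which forces r1c1 = 4.
The 3 cells of cage c must have product 12, leaving r1c2 = 1.
Cage c has product 12, leaving r1c3 = 3.
Row 1 already has 3; hence r1c4 = 2.
The 3 cells of cage f must have sum 7, so r3c3 = 2.
Column 4 already has 2, so r3c4 = 3.
4 is placed in column 1, which forces r4c1 = 2.
Column 2 already has 1; hence r4c2 = 3.
Column 3 now contains 3, so r4c3 = 4.
Column 4 already has 2, leaving r4c4 = 1.
The full grid is 4 1 3 2 / 3 2 1 4 / 1 4 2 3 / 2 3 4 1.

3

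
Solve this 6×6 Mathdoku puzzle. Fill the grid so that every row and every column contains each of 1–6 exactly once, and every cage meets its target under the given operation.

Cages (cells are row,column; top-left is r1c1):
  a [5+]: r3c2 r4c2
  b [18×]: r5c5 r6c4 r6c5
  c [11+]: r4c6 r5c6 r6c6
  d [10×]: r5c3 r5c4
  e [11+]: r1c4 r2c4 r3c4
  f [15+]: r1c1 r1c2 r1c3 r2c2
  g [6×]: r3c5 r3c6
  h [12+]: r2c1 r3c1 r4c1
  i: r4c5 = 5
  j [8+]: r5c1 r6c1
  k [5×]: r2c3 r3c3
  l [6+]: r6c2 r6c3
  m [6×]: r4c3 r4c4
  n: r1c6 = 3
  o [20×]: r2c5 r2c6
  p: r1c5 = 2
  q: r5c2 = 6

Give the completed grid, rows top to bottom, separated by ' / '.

Cage p is a single given cell, leaving r1c5 = 2.
Cage n is a single given cell, leaving r1c6 = 3.
Cage i is given, leaving r4c5 = 5.
Q is a freebie, so r5c2 = 6.
Column 5 already has 5, so r2c5 = 4.
Cage o's pair has product 20; hence r2c6 = 5.
Row 2 already has 5, which forces r2c2 = 3.
Row 2 already has 5, so r2c3 = 1.
Cage k's pair has product 5, so r3c3 = 5.
Column 3 already has 5, so r5c3 = 2.
Row 5 now contains 2; hence r5c4 = 5.
Column 3 already has 2, leaving r6c3 = 4.
Column 3 already has 5; hence r1c3 = 6.
Column 3 already has 6, so r4c3 = 3.
Row 5 now contains 5, leaving r5c1 = 3.
3 is placed in row 5, so r5c5 = 1.
1 is placed in row 5; hence r5c6 = 4.
Cage j needs two cells with sum 8; hence r6c1 = 5.
Cage l's pair has sum 6, so r6c2 = 2.
Column 1 now contains 5, which forces r1c1 = 1.
Cage f has sum 15, which forces r1c2 = 5.
1 is placed in row 1, so r1c4 = 4.
The 3 cells of cage e must have sum 11; hence r2c4 = 6.
4 is placed in column 4, leaving r3c4 = 1.
1 is placed in row 3; hence r3c6 = 2.
Cage m's pair has product 6, leaving r4c4 = 2.
Column 4 now contains 6; hence r6c4 = 3.
Row 6 already has 3, leaving r6c5 = 6.
Row 6 now contains 6, leaving r6c6 = 1.
6 is placed in row 2, so r2c1 = 2.
1 is placed in row 3, leaving r3c2 = 4.
Column 5 now contains 6, so r3c5 = 3.
The two cells of cage a must have sum 5, leaving r4c2 = 1.
Column 6 now contains 1, leaving r4c6 = 6.
Row 3 now contains 4, so r3c1 = 6.
Row 4 now contains 6, which forces r4c1 = 4.

1 5 6 4 2 3 / 2 3 1 6 4 5 / 6 4 5 1 3 2 / 4 1 3 2 5 6 / 3 6 2 5 1 4 / 5 2 4 3 6 1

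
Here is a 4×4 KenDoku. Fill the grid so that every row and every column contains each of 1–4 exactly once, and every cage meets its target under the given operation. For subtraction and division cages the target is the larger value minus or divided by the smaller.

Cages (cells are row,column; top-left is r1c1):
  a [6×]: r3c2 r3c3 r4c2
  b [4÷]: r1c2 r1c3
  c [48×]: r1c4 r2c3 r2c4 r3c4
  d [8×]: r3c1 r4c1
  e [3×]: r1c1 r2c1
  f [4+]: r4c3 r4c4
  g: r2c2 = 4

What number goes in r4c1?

4

Cage g is given, which forces r2c2 = 4.
Row 2 now contains 4, leaving r2c3 = 2.
Column 2 now contains 4, which forces r1c2 = 1.
Cage b needs two cells with quotient 4, which forces r1c3 = 4.
Row 1 already has 4; hence r1c4 = 2.
Cage c needs product 48, which forces r2c4 = 3.
2 is placed in column 4; hence r3c4 = 4.
Column 4 already has 3, leaving r4c4 = 1.
Row 1 now contains 1, which forces r1c1 = 3.
3 is placed in row 2, leaving r2c1 = 1.
Row 3 now contains 4, leaving r3c1 = 2.
2 is placed in row 3, leaving r3c2 = 3.
Cage a has product 6; hence r3c3 = 1.
Cage d's pair has product 8, leaving r4c1 = 4.
Column 2 now contains 3, leaving r4c2 = 2.
Row 4 now contains 1, so r4c3 = 3.
Completed grid: 3 1 4 2 / 1 4 2 3 / 2 3 1 4 / 4 2 3 1.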